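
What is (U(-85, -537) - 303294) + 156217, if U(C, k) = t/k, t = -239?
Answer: -78980110/537 ≈ -1.4708e+5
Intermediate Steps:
U(C, k) = -239/k
(U(-85, -537) - 303294) + 156217 = (-239/(-537) - 303294) + 156217 = (-239*(-1/537) - 303294) + 156217 = (239/537 - 303294) + 156217 = -162868639/537 + 156217 = -78980110/537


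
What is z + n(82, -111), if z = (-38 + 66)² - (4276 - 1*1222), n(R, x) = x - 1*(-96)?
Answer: -2285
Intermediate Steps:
n(R, x) = 96 + x (n(R, x) = x + 96 = 96 + x)
z = -2270 (z = 28² - (4276 - 1222) = 784 - 1*3054 = 784 - 3054 = -2270)
z + n(82, -111) = -2270 + (96 - 111) = -2270 - 15 = -2285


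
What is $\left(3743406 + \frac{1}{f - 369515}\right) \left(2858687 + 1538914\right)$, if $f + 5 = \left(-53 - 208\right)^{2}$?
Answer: $\frac{4961632137048041793}{301399} \approx 1.6462 \cdot 10^{13}$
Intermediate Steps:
$f = 68116$ ($f = -5 + \left(-53 - 208\right)^{2} = -5 + \left(-261\right)^{2} = -5 + 68121 = 68116$)
$\left(3743406 + \frac{1}{f - 369515}\right) \left(2858687 + 1538914\right) = \left(3743406 + \frac{1}{68116 - 369515}\right) \left(2858687 + 1538914\right) = \left(3743406 + \frac{1}{-301399}\right) 4397601 = \left(3743406 - \frac{1}{301399}\right) 4397601 = \frac{1128258824993}{301399} \cdot 4397601 = \frac{4961632137048041793}{301399}$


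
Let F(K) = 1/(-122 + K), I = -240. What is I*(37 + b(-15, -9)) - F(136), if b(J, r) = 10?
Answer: -157921/14 ≈ -11280.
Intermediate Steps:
I*(37 + b(-15, -9)) - F(136) = -240*(37 + 10) - 1/(-122 + 136) = -240*47 - 1/14 = -11280 - 1*1/14 = -11280 - 1/14 = -157921/14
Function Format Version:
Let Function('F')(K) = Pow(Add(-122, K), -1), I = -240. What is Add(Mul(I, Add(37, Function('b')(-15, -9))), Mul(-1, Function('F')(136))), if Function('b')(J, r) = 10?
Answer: Rational(-157921, 14) ≈ -11280.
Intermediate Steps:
Add(Mul(I, Add(37, Function('b')(-15, -9))), Mul(-1, Function('F')(136))) = Add(Mul(-240, Add(37, 10)), Mul(-1, Pow(Add(-122, 136), -1))) = Add(Mul(-240, 47), Mul(-1, Pow(14, -1))) = Add(-11280, Mul(-1, Rational(1, 14))) = Add(-11280, Rational(-1, 14)) = Rational(-157921, 14)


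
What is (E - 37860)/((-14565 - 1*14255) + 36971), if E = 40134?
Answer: 758/2717 ≈ 0.27898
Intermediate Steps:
(E - 37860)/((-14565 - 1*14255) + 36971) = (40134 - 37860)/((-14565 - 1*14255) + 36971) = 2274/((-14565 - 14255) + 36971) = 2274/(-28820 + 36971) = 2274/8151 = 2274*(1/8151) = 758/2717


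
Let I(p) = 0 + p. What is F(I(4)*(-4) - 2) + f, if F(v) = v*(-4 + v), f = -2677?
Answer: -2281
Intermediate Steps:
I(p) = p
F(I(4)*(-4) - 2) + f = (4*(-4) - 2)*(-4 + (4*(-4) - 2)) - 2677 = (-16 - 2)*(-4 + (-16 - 2)) - 2677 = -18*(-4 - 18) - 2677 = -18*(-22) - 2677 = 396 - 2677 = -2281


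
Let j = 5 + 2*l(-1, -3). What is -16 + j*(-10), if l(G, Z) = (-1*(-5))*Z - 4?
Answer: 314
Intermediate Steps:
l(G, Z) = -4 + 5*Z (l(G, Z) = 5*Z - 4 = -4 + 5*Z)
j = -33 (j = 5 + 2*(-4 + 5*(-3)) = 5 + 2*(-4 - 15) = 5 + 2*(-19) = 5 - 38 = -33)
-16 + j*(-10) = -16 - 33*(-10) = -16 + 330 = 314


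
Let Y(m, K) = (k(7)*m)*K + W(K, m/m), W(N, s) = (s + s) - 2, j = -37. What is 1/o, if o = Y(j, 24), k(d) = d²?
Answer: -1/43512 ≈ -2.2982e-5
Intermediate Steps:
W(N, s) = -2 + 2*s (W(N, s) = 2*s - 2 = -2 + 2*s)
Y(m, K) = 49*K*m (Y(m, K) = (7²*m)*K + (-2 + 2*(m/m)) = (49*m)*K + (-2 + 2*1) = 49*K*m + (-2 + 2) = 49*K*m + 0 = 49*K*m)
o = -43512 (o = 49*24*(-37) = -43512)
1/o = 1/(-43512) = -1/43512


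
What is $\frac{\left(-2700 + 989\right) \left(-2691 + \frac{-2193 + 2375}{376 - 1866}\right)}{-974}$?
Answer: $- \frac{1715179973}{362815} \approx -4727.4$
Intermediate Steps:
$\frac{\left(-2700 + 989\right) \left(-2691 + \frac{-2193 + 2375}{376 - 1866}\right)}{-974} = - 1711 \left(-2691 + \frac{182}{-1490}\right) \left(- \frac{1}{974}\right) = - 1711 \left(-2691 + 182 \left(- \frac{1}{1490}\right)\right) \left(- \frac{1}{974}\right) = - 1711 \left(-2691 - \frac{91}{745}\right) \left(- \frac{1}{974}\right) = \left(-1711\right) \left(- \frac{2004886}{745}\right) \left(- \frac{1}{974}\right) = \frac{3430359946}{745} \left(- \frac{1}{974}\right) = - \frac{1715179973}{362815}$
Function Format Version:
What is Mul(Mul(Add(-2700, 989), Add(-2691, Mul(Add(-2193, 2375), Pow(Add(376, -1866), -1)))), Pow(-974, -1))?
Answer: Rational(-1715179973, 362815) ≈ -4727.4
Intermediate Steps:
Mul(Mul(Add(-2700, 989), Add(-2691, Mul(Add(-2193, 2375), Pow(Add(376, -1866), -1)))), Pow(-974, -1)) = Mul(Mul(-1711, Add(-2691, Mul(182, Pow(-1490, -1)))), Rational(-1, 974)) = Mul(Mul(-1711, Add(-2691, Mul(182, Rational(-1, 1490)))), Rational(-1, 974)) = Mul(Mul(-1711, Add(-2691, Rational(-91, 745))), Rational(-1, 974)) = Mul(Mul(-1711, Rational(-2004886, 745)), Rational(-1, 974)) = Mul(Rational(3430359946, 745), Rational(-1, 974)) = Rational(-1715179973, 362815)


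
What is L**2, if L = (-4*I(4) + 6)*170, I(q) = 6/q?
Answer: 0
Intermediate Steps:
L = 0 (L = (-24/4 + 6)*170 = (-4*3/2 + 6)*170 = (-6 + 6)*170 = 0*170 = 0)
L**2 = 0**2 = 0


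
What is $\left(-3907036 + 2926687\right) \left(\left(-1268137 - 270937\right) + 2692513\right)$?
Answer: $-1130772770211$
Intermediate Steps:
$\left(-3907036 + 2926687\right) \left(\left(-1268137 - 270937\right) + 2692513\right) = - 980349 \left(-1539074 + 2692513\right) = \left(-980349\right) 1153439 = -1130772770211$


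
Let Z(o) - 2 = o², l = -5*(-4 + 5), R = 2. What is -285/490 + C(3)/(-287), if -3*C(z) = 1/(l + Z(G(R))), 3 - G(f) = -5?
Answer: -427657/735294 ≈ -0.58161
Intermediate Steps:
G(f) = 8 (G(f) = 3 - 1*(-5) = 3 + 5 = 8)
l = -5 (l = -5*1 = -5)
Z(o) = 2 + o²
C(z) = -1/183 (C(z) = -1/(3*(-5 + (2 + 8²))) = -1/(3*(-5 + (2 + 64))) = -1/(3*(-5 + 66)) = -⅓/61 = -⅓*1/61 = -1/183)
-285/490 + C(3)/(-287) = -285/490 - 1/183/(-287) = -285*1/490 - 1/183*(-1/287) = -57/98 + 1/52521 = -427657/735294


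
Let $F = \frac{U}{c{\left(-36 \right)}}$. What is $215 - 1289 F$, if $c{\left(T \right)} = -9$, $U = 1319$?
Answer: $\frac{1702126}{9} \approx 1.8913 \cdot 10^{5}$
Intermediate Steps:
$F = - \frac{1319}{9}$ ($F = \frac{1319}{-9} = 1319 \left(- \frac{1}{9}\right) = - \frac{1319}{9} \approx -146.56$)
$215 - 1289 F = 215 - - \frac{1700191}{9} = 215 + \frac{1700191}{9} = \frac{1702126}{9}$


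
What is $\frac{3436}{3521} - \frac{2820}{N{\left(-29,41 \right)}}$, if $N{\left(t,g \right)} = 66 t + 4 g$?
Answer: $\frac{227746}{88025} \approx 2.5873$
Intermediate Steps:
$N{\left(t,g \right)} = 4 g + 66 t$
$\frac{3436}{3521} - \frac{2820}{N{\left(-29,41 \right)}} = \frac{3436}{3521} - \frac{2820}{4 \cdot 41 + 66 \left(-29\right)} = 3436 \cdot \frac{1}{3521} - \frac{2820}{164 - 1914} = \frac{3436}{3521} - \frac{2820}{-1750} = \frac{3436}{3521} - - \frac{282}{175} = \frac{3436}{3521} + \frac{282}{175} = \frac{227746}{88025}$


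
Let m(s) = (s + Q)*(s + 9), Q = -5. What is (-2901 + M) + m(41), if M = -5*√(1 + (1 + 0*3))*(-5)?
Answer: -1101 + 25*√2 ≈ -1065.6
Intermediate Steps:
m(s) = (-5 + s)*(9 + s) (m(s) = (s - 5)*(s + 9) = (-5 + s)*(9 + s))
M = 25*√2 (M = -5*√(1 + (1 + 0))*(-5) = -5*√(1 + 1)*(-5) = -5*√2*(-5) = 25*√2 ≈ 35.355)
(-2901 + M) + m(41) = (-2901 + 25*√2) + (-45 + 41² + 4*41) = (-2901 + 25*√2) + (-45 + 1681 + 164) = (-2901 + 25*√2) + 1800 = -1101 + 25*√2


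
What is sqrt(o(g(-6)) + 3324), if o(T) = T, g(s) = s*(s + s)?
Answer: 2*sqrt(849) ≈ 58.275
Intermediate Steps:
g(s) = 2*s**2 (g(s) = s*(2*s) = 2*s**2)
sqrt(o(g(-6)) + 3324) = sqrt(2*(-6)**2 + 3324) = sqrt(2*36 + 3324) = sqrt(72 + 3324) = sqrt(3396) = 2*sqrt(849)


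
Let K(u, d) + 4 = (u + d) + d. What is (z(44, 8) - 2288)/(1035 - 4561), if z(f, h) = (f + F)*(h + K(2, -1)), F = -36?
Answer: 1128/1763 ≈ 0.63982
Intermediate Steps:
K(u, d) = -4 + u + 2*d (K(u, d) = -4 + ((u + d) + d) = -4 + ((d + u) + d) = -4 + (u + 2*d) = -4 + u + 2*d)
z(f, h) = (-36 + f)*(-4 + h) (z(f, h) = (f - 36)*(h + (-4 + 2 + 2*(-1))) = (-36 + f)*(h + (-4 + 2 - 2)) = (-36 + f)*(h - 4) = (-36 + f)*(-4 + h))
(z(44, 8) - 2288)/(1035 - 4561) = ((144 - 36*8 - 4*44 + 44*8) - 2288)/(1035 - 4561) = ((144 - 288 - 176 + 352) - 2288)/(-3526) = (32 - 2288)*(-1/3526) = -2256*(-1/3526) = 1128/1763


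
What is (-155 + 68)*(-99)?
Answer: 8613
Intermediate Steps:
(-155 + 68)*(-99) = -87*(-99) = 8613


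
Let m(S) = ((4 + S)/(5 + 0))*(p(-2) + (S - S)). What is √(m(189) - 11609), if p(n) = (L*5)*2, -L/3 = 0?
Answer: I*√11609 ≈ 107.75*I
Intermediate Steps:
L = 0 (L = -3*0 = 0)
p(n) = 0 (p(n) = (0*5)*2 = 0*2 = 0)
m(S) = 0 (m(S) = ((4 + S)/(5 + 0))*(0 + (S - S)) = ((4 + S)/5)*(0 + 0) = ((4 + S)*(⅕))*0 = (⅘ + S/5)*0 = 0)
√(m(189) - 11609) = √(0 - 11609) = √(-11609) = I*√11609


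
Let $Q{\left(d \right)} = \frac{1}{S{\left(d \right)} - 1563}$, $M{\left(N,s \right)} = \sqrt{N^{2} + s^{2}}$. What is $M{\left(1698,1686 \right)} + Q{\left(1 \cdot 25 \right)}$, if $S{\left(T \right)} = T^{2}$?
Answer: $- \frac{1}{938} + 30 \sqrt{6362} \approx 2392.9$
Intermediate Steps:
$Q{\left(d \right)} = \frac{1}{-1563 + d^{2}}$ ($Q{\left(d \right)} = \frac{1}{d^{2} - 1563} = \frac{1}{-1563 + d^{2}}$)
$M{\left(1698,1686 \right)} + Q{\left(1 \cdot 25 \right)} = \sqrt{1698^{2} + 1686^{2}} + \frac{1}{-1563 + \left(1 \cdot 25\right)^{2}} = \sqrt{2883204 + 2842596} + \frac{1}{-1563 + 25^{2}} = \sqrt{5725800} + \frac{1}{-1563 + 625} = 30 \sqrt{6362} + \frac{1}{-938} = 30 \sqrt{6362} - \frac{1}{938} = - \frac{1}{938} + 30 \sqrt{6362}$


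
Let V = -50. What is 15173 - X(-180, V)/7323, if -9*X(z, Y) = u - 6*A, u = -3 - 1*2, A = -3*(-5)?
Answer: 1000006816/65907 ≈ 15173.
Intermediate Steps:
A = 15
u = -5 (u = -3 - 2 = -5)
X(z, Y) = 95/9 (X(z, Y) = -(-5 - 6*15)/9 = -(-5 - 90)/9 = -⅑*(-95) = 95/9)
15173 - X(-180, V)/7323 = 15173 - 95/(9*7323) = 15173 - 1*95/65907 = 15173 - 95/65907 = 1000006816/65907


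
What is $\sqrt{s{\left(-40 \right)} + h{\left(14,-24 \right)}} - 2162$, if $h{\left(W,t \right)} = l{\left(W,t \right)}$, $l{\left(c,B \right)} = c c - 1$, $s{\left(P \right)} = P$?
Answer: $-2162 + \sqrt{155} \approx -2149.6$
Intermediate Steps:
$l{\left(c,B \right)} = -1 + c^{2}$ ($l{\left(c,B \right)} = c^{2} - 1 = -1 + c^{2}$)
$h{\left(W,t \right)} = -1 + W^{2}$
$\sqrt{s{\left(-40 \right)} + h{\left(14,-24 \right)}} - 2162 = \sqrt{-40 - \left(1 - 14^{2}\right)} - 2162 = \sqrt{-40 + \left(-1 + 196\right)} - 2162 = \sqrt{-40 + 195} - 2162 = \sqrt{155} - 2162 = -2162 + \sqrt{155}$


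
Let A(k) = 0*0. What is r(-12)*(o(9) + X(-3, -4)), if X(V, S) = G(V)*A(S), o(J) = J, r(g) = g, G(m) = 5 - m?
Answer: -108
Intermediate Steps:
A(k) = 0
X(V, S) = 0 (X(V, S) = (5 - V)*0 = 0)
r(-12)*(o(9) + X(-3, -4)) = -12*(9 + 0) = -12*9 = -108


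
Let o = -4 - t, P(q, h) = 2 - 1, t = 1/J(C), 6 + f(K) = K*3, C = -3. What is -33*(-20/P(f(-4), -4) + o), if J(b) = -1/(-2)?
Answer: 858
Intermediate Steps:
J(b) = ½ (J(b) = -1*(-½) = ½)
f(K) = -6 + 3*K (f(K) = -6 + K*3 = -6 + 3*K)
t = 2 (t = 1/(½) = 2)
P(q, h) = 1
o = -6 (o = -4 - 1*2 = -4 - 2 = -6)
-33*(-20/P(f(-4), -4) + o) = -33*(-20/1 - 6) = -33*(-20*1 - 6) = -33*(-20 - 6) = -33*(-26) = 858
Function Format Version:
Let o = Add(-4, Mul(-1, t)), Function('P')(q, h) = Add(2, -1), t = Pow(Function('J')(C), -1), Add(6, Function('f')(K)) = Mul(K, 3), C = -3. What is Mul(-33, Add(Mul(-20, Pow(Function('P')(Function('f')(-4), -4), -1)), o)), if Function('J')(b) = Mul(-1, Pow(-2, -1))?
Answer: 858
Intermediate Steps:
Function('J')(b) = Rational(1, 2) (Function('J')(b) = Mul(-1, Rational(-1, 2)) = Rational(1, 2))
Function('f')(K) = Add(-6, Mul(3, K)) (Function('f')(K) = Add(-6, Mul(K, 3)) = Add(-6, Mul(3, K)))
t = 2 (t = Pow(Rational(1, 2), -1) = 2)
Function('P')(q, h) = 1
o = -6 (o = Add(-4, Mul(-1, 2)) = Add(-4, -2) = -6)
Mul(-33, Add(Mul(-20, Pow(Function('P')(Function('f')(-4), -4), -1)), o)) = Mul(-33, Add(Mul(-20, Pow(1, -1)), -6)) = Mul(-33, Add(Mul(-20, 1), -6)) = Mul(-33, Add(-20, -6)) = Mul(-33, -26) = 858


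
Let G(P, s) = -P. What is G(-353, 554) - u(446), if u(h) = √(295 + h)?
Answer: 353 - √741 ≈ 325.78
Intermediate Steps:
G(-353, 554) - u(446) = -1*(-353) - √(295 + 446) = 353 - √741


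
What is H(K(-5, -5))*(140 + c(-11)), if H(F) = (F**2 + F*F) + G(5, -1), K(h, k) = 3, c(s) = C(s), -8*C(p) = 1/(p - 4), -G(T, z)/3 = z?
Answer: 117607/40 ≈ 2940.2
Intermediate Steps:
G(T, z) = -3*z
C(p) = -1/(8*(-4 + p)) (C(p) = -1/(8*(p - 4)) = -1/(8*(-4 + p)))
c(s) = -1/(-32 + 8*s)
H(F) = 3 + 2*F**2 (H(F) = (F**2 + F*F) - 3*(-1) = (F**2 + F**2) + 3 = 2*F**2 + 3 = 3 + 2*F**2)
H(K(-5, -5))*(140 + c(-11)) = (3 + 2*3**2)*(140 - 1/(-32 + 8*(-11))) = (3 + 2*9)*(140 - 1/(-32 - 88)) = (3 + 18)*(140 - 1/(-120)) = 21*(140 - 1*(-1/120)) = 21*(140 + 1/120) = 21*(16801/120) = 117607/40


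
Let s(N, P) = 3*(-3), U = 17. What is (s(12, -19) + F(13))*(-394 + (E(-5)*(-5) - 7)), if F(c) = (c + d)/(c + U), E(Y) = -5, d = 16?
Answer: 45308/15 ≈ 3020.5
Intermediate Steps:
s(N, P) = -9
F(c) = (16 + c)/(17 + c) (F(c) = (c + 16)/(c + 17) = (16 + c)/(17 + c))
(s(12, -19) + F(13))*(-394 + (E(-5)*(-5) - 7)) = (-9 + (16 + 13)/(17 + 13))*(-394 + (-5*(-5) - 7)) = (-9 + 29/30)*(-394 + (25 - 7)) = (-9 + (1/30)*29)*(-394 + 18) = (-9 + 29/30)*(-376) = -241/30*(-376) = 45308/15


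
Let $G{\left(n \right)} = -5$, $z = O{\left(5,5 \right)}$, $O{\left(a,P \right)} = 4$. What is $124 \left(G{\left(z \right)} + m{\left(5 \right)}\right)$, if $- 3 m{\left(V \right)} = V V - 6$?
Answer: $- \frac{4216}{3} \approx -1405.3$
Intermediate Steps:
$z = 4$
$m{\left(V \right)} = 2 - \frac{V^{2}}{3}$ ($m{\left(V \right)} = - \frac{V V - 6}{3} = - \frac{V^{2} - 6}{3} = - \frac{-6 + V^{2}}{3} = 2 - \frac{V^{2}}{3}$)
$124 \left(G{\left(z \right)} + m{\left(5 \right)}\right) = 124 \left(-5 + \left(2 - \frac{5^{2}}{3}\right)\right) = 124 \left(-5 + \left(2 - \frac{25}{3}\right)\right) = 124 \left(-5 - \frac{19}{3}\right) = 124 \left(- \frac{34}{3}\right) = - \frac{4216}{3}$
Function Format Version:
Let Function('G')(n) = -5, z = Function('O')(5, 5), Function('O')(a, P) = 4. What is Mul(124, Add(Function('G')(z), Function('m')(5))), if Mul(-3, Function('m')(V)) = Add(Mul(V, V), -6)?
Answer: Rational(-4216, 3) ≈ -1405.3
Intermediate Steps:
z = 4
Function('m')(V) = Add(2, Mul(Rational(-1, 3), Pow(V, 2))) (Function('m')(V) = Mul(Rational(-1, 3), Add(Mul(V, V), -6)) = Mul(Rational(-1, 3), Add(Pow(V, 2), -6)) = Mul(Rational(-1, 3), Add(-6, Pow(V, 2))) = Add(2, Mul(Rational(-1, 3), Pow(V, 2))))
Mul(124, Add(Function('G')(z), Function('m')(5))) = Mul(124, Add(-5, Add(2, Mul(Rational(-1, 3), Pow(5, 2))))) = Mul(124, Add(-5, Add(2, Mul(Rational(-1, 3), 25)))) = Mul(124, Add(-5, Add(2, Rational(-25, 3)))) = Mul(124, Add(-5, Rational(-19, 3))) = Mul(124, Rational(-34, 3)) = Rational(-4216, 3)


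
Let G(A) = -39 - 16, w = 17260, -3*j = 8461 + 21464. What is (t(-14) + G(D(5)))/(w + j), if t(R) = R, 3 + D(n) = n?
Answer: -69/7285 ≈ -0.0094715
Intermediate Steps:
D(n) = -3 + n
j = -9975 (j = -(8461 + 21464)/3 = -⅓*29925 = -9975)
G(A) = -55
(t(-14) + G(D(5)))/(w + j) = (-14 - 55)/(17260 - 9975) = -69/7285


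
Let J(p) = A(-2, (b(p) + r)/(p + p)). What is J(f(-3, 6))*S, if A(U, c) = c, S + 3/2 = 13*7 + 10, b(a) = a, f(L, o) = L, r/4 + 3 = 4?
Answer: -199/12 ≈ -16.583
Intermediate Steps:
r = 4 (r = -12 + 4*4 = -12 + 16 = 4)
S = 199/2 (S = -3/2 + (13*7 + 10) = -3/2 + (91 + 10) = -3/2 + 101 = 199/2 ≈ 99.500)
J(p) = (4 + p)/(2*p) (J(p) = (p + 4)/(p + p) = (4 + p)/((2*p)) = (4 + p)*(1/(2*p)) = (4 + p)/(2*p))
J(f(-3, 6))*S = ((½)*(4 - 3)/(-3))*(199/2) = ((½)*(-⅓)*1)*(199/2) = -⅙*199/2 = -199/12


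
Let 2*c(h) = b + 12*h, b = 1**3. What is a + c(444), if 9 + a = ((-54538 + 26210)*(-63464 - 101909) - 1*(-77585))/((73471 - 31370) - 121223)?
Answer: -2237327729/39561 ≈ -56554.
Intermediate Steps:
b = 1
c(h) = 1/2 + 6*h (c(h) = (1 + 12*h)/2 = 1/2 + 6*h)
a = -4685476027/79122 (a = -9 + ((-54538 + 26210)*(-63464 - 101909) - 1*(-77585))/((73471 - 31370) - 121223) = -9 + (-28328*(-165373) + 77585)/(42101 - 121223) = -9 + (4684686344 + 77585)/(-79122) = -9 + 4684763929*(-1/79122) = -9 - 4684763929/79122 = -4685476027/79122 ≈ -59218.)
a + c(444) = -4685476027/79122 + (1/2 + 6*444) = -4685476027/79122 + (1/2 + 2664) = -4685476027/79122 + 5329/2 = -2237327729/39561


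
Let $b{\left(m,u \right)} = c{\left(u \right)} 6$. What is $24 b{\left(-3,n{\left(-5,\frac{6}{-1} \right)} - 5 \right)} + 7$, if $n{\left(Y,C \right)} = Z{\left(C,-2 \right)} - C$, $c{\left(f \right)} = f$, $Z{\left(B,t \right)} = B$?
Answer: $-713$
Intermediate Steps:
$n{\left(Y,C \right)} = 0$ ($n{\left(Y,C \right)} = C - C = 0$)
$b{\left(m,u \right)} = 6 u$ ($b{\left(m,u \right)} = u 6 = 6 u$)
$24 b{\left(-3,n{\left(-5,\frac{6}{-1} \right)} - 5 \right)} + 7 = 24 \cdot 6 \left(0 - 5\right) + 7 = 24 \cdot 6 \left(-5\right) + 7 = 24 \left(-30\right) + 7 = -720 + 7 = -713$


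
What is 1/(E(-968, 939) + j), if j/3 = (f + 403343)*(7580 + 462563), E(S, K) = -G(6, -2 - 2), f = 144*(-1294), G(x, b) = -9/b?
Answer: 4/1224291864003 ≈ 3.2672e-12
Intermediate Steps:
f = -186336
E(S, K) = -9/4 (E(S, K) = -(-9)/(-2 - 2) = -(-9)/(-4) = -(-9)*(-1)/4 = -1*9/4 = -9/4)
j = 306072966003 (j = 3*((-186336 + 403343)*(7580 + 462563)) = 3*(217007*470143) = 3*102024322001 = 306072966003)
1/(E(-968, 939) + j) = 1/(-9/4 + 306072966003) = 1/(1224291864003/4) = 4/1224291864003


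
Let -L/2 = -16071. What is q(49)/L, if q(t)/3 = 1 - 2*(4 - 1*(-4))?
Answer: -15/10714 ≈ -0.0014000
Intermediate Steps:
L = 32142 (L = -2*(-16071) = 32142)
q(t) = -45 (q(t) = 3*(1 - 2*(4 - 1*(-4))) = 3*(1 - 2*(4 + 4)) = 3*(1 - 2*8) = 3*(1 - 16) = 3*(-15) = -45)
q(49)/L = -45/32142 = -45*1/32142 = -15/10714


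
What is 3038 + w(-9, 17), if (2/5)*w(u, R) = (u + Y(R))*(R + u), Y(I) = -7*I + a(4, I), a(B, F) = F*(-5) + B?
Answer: -1142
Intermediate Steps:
a(B, F) = B - 5*F (a(B, F) = -5*F + B = B - 5*F)
Y(I) = 4 - 12*I (Y(I) = -7*I + (4 - 5*I) = 4 - 12*I)
w(u, R) = 5*(R + u)*(4 + u - 12*R)/2 (w(u, R) = 5*((u + (4 - 12*R))*(R + u))/2 = 5*((4 + u - 12*R)*(R + u))/2 = 5*((R + u)*(4 + u - 12*R))/2 = 5*(R + u)*(4 + u - 12*R)/2)
3038 + w(-9, 17) = 3038 + (-30*17² + 10*17 + 10*(-9) + (5/2)*(-9)² - 55/2*17*(-9)) = 3038 + (-30*289 + 170 - 90 + (5/2)*81 + 8415/2) = 3038 + (-8670 + 170 - 90 + 405/2 + 8415/2) = 3038 - 4180 = -1142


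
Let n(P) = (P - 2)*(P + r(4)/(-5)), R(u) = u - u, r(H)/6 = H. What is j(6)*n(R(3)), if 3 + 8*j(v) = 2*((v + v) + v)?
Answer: 198/5 ≈ 39.600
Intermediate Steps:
r(H) = 6*H
R(u) = 0
j(v) = -3/8 + 3*v/4 (j(v) = -3/8 + (2*((v + v) + v))/8 = -3/8 + (2*(2*v + v))/8 = -3/8 + (2*(3*v))/8 = -3/8 + (6*v)/8 = -3/8 + 3*v/4)
n(P) = (-2 + P)*(-24/5 + P) (n(P) = (P - 2)*(P + (6*4)/(-5)) = (-2 + P)*(P + 24*(-1/5)) = (-2 + P)*(P - 24/5) = (-2 + P)*(-24/5 + P))
j(6)*n(R(3)) = (-3/8 + (3/4)*6)*(48/5 + 0**2 - 34/5*0) = (-3/8 + 9/2)*(48/5 + 0 + 0) = (33/8)*(48/5) = 198/5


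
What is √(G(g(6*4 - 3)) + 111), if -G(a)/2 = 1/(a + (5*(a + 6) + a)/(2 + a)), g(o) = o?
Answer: √5032693/213 ≈ 10.532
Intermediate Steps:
G(a) = -2/(a + (30 + 6*a)/(2 + a)) (G(a) = -2/(a + (5*(a + 6) + a)/(2 + a)) = -2/(a + (5*(6 + a) + a)/(2 + a)) = -2/(a + ((30 + 5*a) + a)/(2 + a)) = -2/(a + (30 + 6*a)/(2 + a)))
√(G(g(6*4 - 3)) + 111) = √(2*(-2 - (6*4 - 3))/(30 + (6*4 - 3)² + 8*(6*4 - 3)) + 111) = √(2*(-2 - (24 - 3))/(30 + (24 - 3)² + 8*(24 - 3)) + 111) = √(2*(-2 - 1*21)/(30 + 21² + 8*21) + 111) = √(2*(-2 - 21)/(30 + 441 + 168) + 111) = √(2*(-23)/639 + 111) = √(2*(1/639)*(-23) + 111) = √(-46/639 + 111) = √(70883/639) = √5032693/213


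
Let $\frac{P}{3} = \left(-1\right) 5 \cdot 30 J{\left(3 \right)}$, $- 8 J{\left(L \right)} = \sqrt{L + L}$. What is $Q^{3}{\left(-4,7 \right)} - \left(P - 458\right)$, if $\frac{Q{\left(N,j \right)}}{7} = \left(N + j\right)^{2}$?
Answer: $250505 - \frac{225 \sqrt{6}}{4} \approx 2.5037 \cdot 10^{5}$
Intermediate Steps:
$Q{\left(N,j \right)} = 7 \left(N + j\right)^{2}$
$J{\left(L \right)} = - \frac{\sqrt{2} \sqrt{L}}{8}$ ($J{\left(L \right)} = - \frac{\sqrt{L + L}}{8} = - \frac{\sqrt{2 L}}{8} = - \frac{\sqrt{2} \sqrt{L}}{8}$)
$P = \frac{225 \sqrt{6}}{4}$ ($P = 3 \left(-1\right) 5 \cdot 30 \left(- \frac{\sqrt{2} \sqrt{3}}{8}\right) = 3 \left(-5\right) 30 \left(- \frac{\sqrt{6}}{8}\right) = 3 \left(- 150 \left(- \frac{\sqrt{6}}{8}\right)\right) = 3 \frac{75 \sqrt{6}}{4} = \frac{225 \sqrt{6}}{4} \approx 137.78$)
$Q^{3}{\left(-4,7 \right)} - \left(P - 458\right) = \left(7 \left(-4 + 7\right)^{2}\right)^{3} - \left(\frac{225 \sqrt{6}}{4} - 458\right) = \left(7 \cdot 3^{2}\right)^{3} - \left(-458 + \frac{225 \sqrt{6}}{4}\right) = \left(7 \cdot 9\right)^{3} + \left(458 - \frac{225 \sqrt{6}}{4}\right) = 63^{3} + \left(458 - \frac{225 \sqrt{6}}{4}\right) = 250047 + \left(458 - \frac{225 \sqrt{6}}{4}\right) = 250505 - \frac{225 \sqrt{6}}{4}$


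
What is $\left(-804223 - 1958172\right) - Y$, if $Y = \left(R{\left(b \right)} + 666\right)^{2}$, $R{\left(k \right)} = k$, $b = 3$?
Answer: $-3209956$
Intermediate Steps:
$Y = 447561$ ($Y = \left(3 + 666\right)^{2} = 669^{2} = 447561$)
$\left(-804223 - 1958172\right) - Y = \left(-804223 - 1958172\right) - 447561 = -2762395 - 447561 = -3209956$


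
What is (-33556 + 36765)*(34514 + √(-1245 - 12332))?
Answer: 110755426 + 3209*I*√13577 ≈ 1.1076e+8 + 3.7391e+5*I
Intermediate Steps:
(-33556 + 36765)*(34514 + √(-1245 - 12332)) = 3209*(34514 + √(-13577)) = 3209*(34514 + I*√13577) = 110755426 + 3209*I*√13577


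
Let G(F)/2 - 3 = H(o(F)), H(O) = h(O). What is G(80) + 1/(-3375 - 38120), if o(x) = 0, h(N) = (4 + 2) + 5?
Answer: 1161859/41495 ≈ 28.000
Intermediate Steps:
h(N) = 11 (h(N) = 6 + 5 = 11)
H(O) = 11
G(F) = 28 (G(F) = 6 + 2*11 = 6 + 22 = 28)
G(80) + 1/(-3375 - 38120) = 28 + 1/(-3375 - 38120) = 28 + 1/(-41495) = 28 - 1/41495 = 1161859/41495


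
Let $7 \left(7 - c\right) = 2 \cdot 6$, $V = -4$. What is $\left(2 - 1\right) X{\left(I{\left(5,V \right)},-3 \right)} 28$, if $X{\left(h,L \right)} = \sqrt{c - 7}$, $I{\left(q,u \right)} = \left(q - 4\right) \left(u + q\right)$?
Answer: $8 i \sqrt{21} \approx 36.661 i$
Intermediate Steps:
$c = \frac{37}{7}$ ($c = 7 - \frac{2 \cdot 6}{7} = 7 - \frac{12}{7} = \frac{37}{7} \approx 5.2857$)
$I{\left(q,u \right)} = \left(-4 + q\right) \left(q + u\right)$
$X{\left(h,L \right)} = \frac{2 i \sqrt{21}}{7}$ ($X{\left(h,L \right)} = \sqrt{\frac{37}{7} - 7} = \sqrt{- \frac{12}{7}} = \frac{2 i \sqrt{21}}{7}$)
$\left(2 - 1\right) X{\left(I{\left(5,V \right)},-3 \right)} 28 = \left(2 - 1\right) \frac{2 i \sqrt{21}}{7} \cdot 28 = 1 \cdot 8 i \sqrt{21} = 8 i \sqrt{21}$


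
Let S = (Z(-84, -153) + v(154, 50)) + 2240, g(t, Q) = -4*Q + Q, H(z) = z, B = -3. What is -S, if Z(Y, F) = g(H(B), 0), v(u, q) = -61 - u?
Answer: -2025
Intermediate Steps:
g(t, Q) = -3*Q
Z(Y, F) = 0 (Z(Y, F) = -3*0 = 0)
S = 2025 (S = (0 + (-61 - 1*154)) + 2240 = (0 + (-61 - 154)) + 2240 = (0 - 215) + 2240 = -215 + 2240 = 2025)
-S = -1*2025 = -2025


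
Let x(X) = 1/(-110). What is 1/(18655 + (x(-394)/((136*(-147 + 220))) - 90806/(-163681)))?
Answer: 178752746480/3334731652837199 ≈ 5.3603e-5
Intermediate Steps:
x(X) = -1/110
1/(18655 + (x(-394)/((136*(-147 + 220))) - 90806/(-163681))) = 1/(18655 + (-1/(136*(-147 + 220))/110 - 90806/(-163681))) = 1/(18655 + (-1/(110*(136*73)) - 90806*(-1/163681))) = 1/(18655 + (-1/110/9928 + 90806/163681)) = 1/(18655 + (-1/110*1/9928 + 90806/163681)) = 1/(18655 + (-1/1092080 + 90806/163681)) = 1/(18655 + 99167252799/178752746480) = 1/(3334731652837199/178752746480) = 178752746480/3334731652837199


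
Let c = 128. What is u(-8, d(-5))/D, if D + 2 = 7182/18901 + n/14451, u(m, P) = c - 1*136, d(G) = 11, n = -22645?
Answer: 2185106808/870502765 ≈ 2.5102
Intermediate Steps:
u(m, P) = -8 (u(m, P) = 128 - 1*136 = 128 - 136 = -8)
D = -870502765/273138351 (D = -2 + (7182/18901 - 22645/14451) = -2 - 324226063/273138351 = -870502765/273138351 ≈ -3.1870)
u(-8, d(-5))/D = -8/(-870502765/273138351) = -8*(-273138351/870502765) = 2185106808/870502765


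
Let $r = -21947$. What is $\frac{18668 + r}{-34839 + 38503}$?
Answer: $- \frac{3279}{3664} \approx -0.89492$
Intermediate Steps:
$\frac{18668 + r}{-34839 + 38503} = \frac{18668 - 21947}{-34839 + 38503} = - \frac{3279}{3664}$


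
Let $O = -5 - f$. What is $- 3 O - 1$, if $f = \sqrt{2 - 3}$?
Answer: $14 + 3 i \approx 14.0 + 3.0 i$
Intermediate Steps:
$f = i$ ($f = \sqrt{-1} = i \approx 1.0 i$)
$O = -5 - i \approx -5.0 - 1.0 i$
$- 3 O - 1 = - 3 \left(-5 - i\right) - 1 = \left(15 + 3 i\right) - 1 = 14 + 3 i$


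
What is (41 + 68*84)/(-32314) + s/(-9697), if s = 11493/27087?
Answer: -503823182323/2829226838882 ≈ -0.17808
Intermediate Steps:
s = 3831/9029 (s = 11493*(1/27087) = 3831/9029 ≈ 0.42430)
(41 + 68*84)/(-32314) + s/(-9697) = (41 + 68*84)/(-32314) + (3831/9029)/(-9697) = (41 + 5712)*(-1/32314) + (3831/9029)*(-1/9697) = 5753*(-1/32314) - 3831/87554213 = -5753/32314 - 3831/87554213 = -503823182323/2829226838882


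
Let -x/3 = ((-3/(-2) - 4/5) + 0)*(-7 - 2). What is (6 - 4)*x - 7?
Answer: 154/5 ≈ 30.800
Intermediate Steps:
x = 189/10 (x = -3*((-3/(-2) - 4/5) + 0)*(-7 - 2) = -3*((-3*(-½) - 4*⅕) + 0)*(-9) = -3*((3/2 - ⅘) + 0)*(-9) = -3*(7/10 + 0)*(-9) = -21*(-9)/10 = -3*(-63/10) = 189/10 ≈ 18.900)
(6 - 4)*x - 7 = (6 - 4)*(189/10) - 7 = 2*(189/10) - 7 = 189/5 - 7 = 154/5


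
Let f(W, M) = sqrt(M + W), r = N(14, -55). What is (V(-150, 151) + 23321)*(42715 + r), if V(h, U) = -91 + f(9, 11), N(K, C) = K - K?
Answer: 992269450 + 85430*sqrt(5) ≈ 9.9246e+8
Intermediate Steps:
N(K, C) = 0
r = 0
V(h, U) = -91 + 2*sqrt(5) (V(h, U) = -91 + sqrt(11 + 9) = -91 + sqrt(20) = -91 + 2*sqrt(5))
(V(-150, 151) + 23321)*(42715 + r) = ((-91 + 2*sqrt(5)) + 23321)*(42715 + 0) = (23230 + 2*sqrt(5))*42715 = 992269450 + 85430*sqrt(5)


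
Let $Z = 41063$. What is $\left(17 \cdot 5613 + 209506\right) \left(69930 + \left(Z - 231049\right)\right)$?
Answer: $-36608315912$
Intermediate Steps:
$\left(17 \cdot 5613 + 209506\right) \left(69930 + \left(Z - 231049\right)\right) = \left(17 \cdot 5613 + 209506\right) \left(69930 + \left(41063 - 231049\right)\right) = \left(95421 + 209506\right) \left(69930 - 189986\right) = 304927 \left(-120056\right) = -36608315912$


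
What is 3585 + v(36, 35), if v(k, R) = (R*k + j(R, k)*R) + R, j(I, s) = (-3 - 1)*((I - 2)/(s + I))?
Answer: 341860/71 ≈ 4814.9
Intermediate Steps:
j(I, s) = -4*(-2 + I)/(I + s)
v(k, R) = R + R*k + 4*R*(2 - R)/(R + k) (v(k, R) = (R*k + (4*(2 - R)/(R + k))*R) + R = (R*k + 4*R*(2 - R)/(R + k)) + R = R + R*k + 4*R*(2 - R)/(R + k))
3585 + v(36, 35) = 3585 + 35*(8 - 4*35 + (1 + 36)*(35 + 36))/(35 + 36) = 3585 + 35*(8 - 140 + 37*71)/71 = 3585 + 35*(1/71)*(8 - 140 + 2627) = 3585 + 35*(1/71)*2495 = 3585 + 87325/71 = 341860/71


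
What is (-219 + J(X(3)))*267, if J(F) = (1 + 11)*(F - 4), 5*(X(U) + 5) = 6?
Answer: -417321/5 ≈ -83464.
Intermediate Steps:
X(U) = -19/5 (X(U) = -5 + (⅕)*6 = -5 + 6/5 = -19/5)
J(F) = -48 + 12*F (J(F) = 12*(-4 + F) = -48 + 12*F)
(-219 + J(X(3)))*267 = (-219 + (-48 + 12*(-19/5)))*267 = (-219 + (-48 - 228/5))*267 = (-219 - 468/5)*267 = -1563/5*267 = -417321/5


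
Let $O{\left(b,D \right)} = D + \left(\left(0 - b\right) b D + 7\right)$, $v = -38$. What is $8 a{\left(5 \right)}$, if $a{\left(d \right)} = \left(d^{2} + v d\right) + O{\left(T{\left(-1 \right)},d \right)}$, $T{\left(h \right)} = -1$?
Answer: $-1264$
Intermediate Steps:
$O{\left(b,D \right)} = 7 + D - D b^{2}$ ($O{\left(b,D \right)} = D + \left(- b b D + 7\right) = D + \left(- b^{2} D + 7\right) = D - \left(-7 + D b^{2}\right) = 7 + D - D b^{2}$)
$a{\left(d \right)} = 7 + d^{2} - 38 d$ ($a{\left(d \right)} = \left(d^{2} - 38 d\right) + \left(7 + d - d \left(-1\right)^{2}\right) = \left(d^{2} - 38 d\right) + \left(7 + d - d 1\right) = \left(d^{2} - 38 d\right) + \left(7 + d - d\right) = \left(d^{2} - 38 d\right) + 7 = 7 + d^{2} - 38 d$)
$8 a{\left(5 \right)} = 8 \left(7 + 5^{2} - 190\right) = 8 \left(7 + 25 - 190\right) = 8 \left(-158\right) = -1264$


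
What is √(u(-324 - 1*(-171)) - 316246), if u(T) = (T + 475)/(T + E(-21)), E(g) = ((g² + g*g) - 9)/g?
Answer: 7*I*√2993129157/681 ≈ 562.36*I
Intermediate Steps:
E(g) = (-9 + 2*g²)/g (E(g) = ((g² + g²) - 9)/g = (2*g² - 9)/g = (-9 + 2*g²)/g)
u(T) = (475 + T)/(-291/7 + T) (u(T) = (T + 475)/(T + (-9/(-21) + 2*(-21))) = (475 + T)/(T + (-9*(-1/21) - 42)) = (475 + T)/(T + (3/7 - 42)) = (475 + T)/(T - 291/7) = (475 + T)/(-291/7 + T))
√(u(-324 - 1*(-171)) - 316246) = √(7*(475 + (-324 - 1*(-171)))/(-291 + 7*(-324 - 1*(-171))) - 316246) = √(7*(475 + (-324 + 171))/(-291 + 7*(-324 + 171)) - 316246) = √(7*(475 - 153)/(-291 + 7*(-153)) - 316246) = √(7*322/(-291 - 1071) - 316246) = √(7*322/(-1362) - 316246) = √(7*(-1/1362)*322 - 316246) = √(-1127/681 - 316246) = √(-215364653/681) = 7*I*√2993129157/681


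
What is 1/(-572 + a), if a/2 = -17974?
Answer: -1/36520 ≈ -2.7382e-5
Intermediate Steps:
a = -35948 (a = 2*(-17974) = -35948)
1/(-572 + a) = 1/(-572 - 35948) = 1/(-36520) = -1/36520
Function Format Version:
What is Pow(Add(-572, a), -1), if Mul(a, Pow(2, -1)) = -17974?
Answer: Rational(-1, 36520) ≈ -2.7382e-5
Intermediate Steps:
a = -35948 (a = Mul(2, -17974) = -35948)
Pow(Add(-572, a), -1) = Pow(Add(-572, -35948), -1) = Pow(-36520, -1) = Rational(-1, 36520)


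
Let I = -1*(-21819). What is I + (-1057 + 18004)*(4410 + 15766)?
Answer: 341944491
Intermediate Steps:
I = 21819
I + (-1057 + 18004)*(4410 + 15766) = 21819 + (-1057 + 18004)*(4410 + 15766) = 21819 + 16947*20176 = 21819 + 341922672 = 341944491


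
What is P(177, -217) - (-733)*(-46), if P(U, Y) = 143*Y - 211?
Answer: -64960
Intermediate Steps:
P(U, Y) = -211 + 143*Y
P(177, -217) - (-733)*(-46) = (-211 + 143*(-217)) - (-733)*(-46) = (-211 - 31031) - 1*33718 = -31242 - 33718 = -64960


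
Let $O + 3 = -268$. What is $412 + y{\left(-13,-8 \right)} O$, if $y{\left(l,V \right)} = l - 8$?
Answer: $6103$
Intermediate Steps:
$y{\left(l,V \right)} = -8 + l$ ($y{\left(l,V \right)} = l - 8 = -8 + l$)
$O = -271$ ($O = -3 - 268 = -271$)
$412 + y{\left(-13,-8 \right)} O = 412 + \left(-8 - 13\right) \left(-271\right) = 412 - -5691 = 412 + 5691 = 6103$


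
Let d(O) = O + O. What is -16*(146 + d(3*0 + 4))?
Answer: -2464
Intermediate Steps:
d(O) = 2*O
-16*(146 + d(3*0 + 4)) = -16*(146 + 2*(3*0 + 4)) = -16*(146 + 2*(0 + 4)) = -16*(146 + 2*4) = -16*(146 + 8) = -16*154 = -2464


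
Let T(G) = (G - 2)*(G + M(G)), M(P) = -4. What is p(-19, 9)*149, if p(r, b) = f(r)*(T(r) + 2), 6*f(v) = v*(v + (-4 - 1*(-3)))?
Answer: 13730350/3 ≈ 4.5768e+6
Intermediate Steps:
f(v) = v*(-1 + v)/6 (f(v) = (v*(v + (-4 - 1*(-3))))/6 = (v*(v + (-4 + 3)))/6 = (v*(v - 1))/6 = (v*(-1 + v))/6 = v*(-1 + v)/6)
T(G) = (-4 + G)*(-2 + G) (T(G) = (G - 2)*(G - 4) = (-2 + G)*(-4 + G) = (-4 + G)*(-2 + G))
p(r, b) = r*(-1 + r)*(10 + r**2 - 6*r)/6 (p(r, b) = (r*(-1 + r)/6)*((8 + r**2 - 6*r) + 2) = (r*(-1 + r)/6)*(10 + r**2 - 6*r) = r*(-1 + r)*(10 + r**2 - 6*r)/6)
p(-19, 9)*149 = ((1/6)*(-19)*(-1 - 19)*(10 + (-19)**2 - 6*(-19)))*149 = ((1/6)*(-19)*(-20)*(10 + 361 + 114))*149 = ((1/6)*(-19)*(-20)*485)*149 = (92150/3)*149 = 13730350/3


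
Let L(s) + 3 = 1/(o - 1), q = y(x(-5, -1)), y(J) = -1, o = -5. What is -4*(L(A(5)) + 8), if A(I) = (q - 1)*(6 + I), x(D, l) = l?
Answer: -58/3 ≈ -19.333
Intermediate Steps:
q = -1
A(I) = -12 - 2*I (A(I) = (-1 - 1)*(6 + I) = -2*(6 + I) = -12 - 2*I)
L(s) = -19/6 (L(s) = -3 + 1/(-5 - 1) = -3 + 1/(-6) = -3 - 1/6 = -19/6)
-4*(L(A(5)) + 8) = -4*(-19/6 + 8) = -4*29/6 = -58/3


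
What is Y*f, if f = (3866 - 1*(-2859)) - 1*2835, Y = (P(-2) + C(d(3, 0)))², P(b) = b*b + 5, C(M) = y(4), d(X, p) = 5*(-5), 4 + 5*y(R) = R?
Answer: 315090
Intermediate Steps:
y(R) = -⅘ + R/5
d(X, p) = -25
C(M) = 0 (C(M) = -⅘ + (⅕)*4 = -⅘ + ⅘ = 0)
P(b) = 5 + b² (P(b) = b² + 5 = 5 + b²)
Y = 81 (Y = ((5 + (-2)²) + 0)² = ((5 + 4) + 0)² = (9 + 0)² = 9² = 81)
f = 3890 (f = (3866 + 2859) - 2835 = 6725 - 2835 = 3890)
Y*f = 81*3890 = 315090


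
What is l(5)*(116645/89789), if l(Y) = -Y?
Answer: -583225/89789 ≈ -6.4955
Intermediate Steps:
l(5)*(116645/89789) = (-1*5)*(116645/89789) = -583225/89789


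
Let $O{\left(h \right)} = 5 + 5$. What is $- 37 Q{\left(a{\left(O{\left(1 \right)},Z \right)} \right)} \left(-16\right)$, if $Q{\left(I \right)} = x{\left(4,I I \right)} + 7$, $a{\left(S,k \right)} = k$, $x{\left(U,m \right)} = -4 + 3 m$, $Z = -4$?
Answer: $30192$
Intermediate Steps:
$O{\left(h \right)} = 10$
$Q{\left(I \right)} = 3 + 3 I^{2}$ ($Q{\left(I \right)} = \left(-4 + 3 I I\right) + 7 = \left(-4 + 3 I^{2}\right) + 7 = 3 + 3 I^{2}$)
$- 37 Q{\left(a{\left(O{\left(1 \right)},Z \right)} \right)} \left(-16\right) = - 37 \left(3 + 3 \left(-4\right)^{2}\right) \left(-16\right) = - 37 \left(3 + 3 \cdot 16\right) \left(-16\right) = - 37 \left(3 + 48\right) \left(-16\right) = \left(-37\right) 51 \left(-16\right) = \left(-1887\right) \left(-16\right) = 30192$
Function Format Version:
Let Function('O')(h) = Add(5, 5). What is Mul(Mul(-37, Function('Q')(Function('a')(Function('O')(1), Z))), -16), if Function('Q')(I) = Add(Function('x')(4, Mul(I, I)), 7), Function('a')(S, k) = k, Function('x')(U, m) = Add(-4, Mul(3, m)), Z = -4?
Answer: 30192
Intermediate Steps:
Function('O')(h) = 10
Function('Q')(I) = Add(3, Mul(3, Pow(I, 2))) (Function('Q')(I) = Add(Add(-4, Mul(3, Mul(I, I))), 7) = Add(Add(-4, Mul(3, Pow(I, 2))), 7) = Add(3, Mul(3, Pow(I, 2))))
Mul(Mul(-37, Function('Q')(Function('a')(Function('O')(1), Z))), -16) = Mul(Mul(-37, Add(3, Mul(3, Pow(-4, 2)))), -16) = Mul(Mul(-37, Add(3, Mul(3, 16))), -16) = Mul(Mul(-37, Add(3, 48)), -16) = Mul(Mul(-37, 51), -16) = Mul(-1887, -16) = 30192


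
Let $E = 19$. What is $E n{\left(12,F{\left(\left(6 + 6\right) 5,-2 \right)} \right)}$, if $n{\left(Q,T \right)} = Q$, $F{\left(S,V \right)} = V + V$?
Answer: $228$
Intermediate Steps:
$F{\left(S,V \right)} = 2 V$
$E n{\left(12,F{\left(\left(6 + 6\right) 5,-2 \right)} \right)} = 19 \cdot 12 = 228$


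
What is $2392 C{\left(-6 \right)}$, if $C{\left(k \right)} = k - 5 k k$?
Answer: $-444912$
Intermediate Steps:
$C{\left(k \right)} = k - 5 k^{2}$
$2392 C{\left(-6 \right)} = 2392 \left(- 6 \left(1 - -30\right)\right) = 2392 \left(- 6 \left(1 + 30\right)\right) = 2392 \left(\left(-6\right) 31\right) = 2392 \left(-186\right) = -444912$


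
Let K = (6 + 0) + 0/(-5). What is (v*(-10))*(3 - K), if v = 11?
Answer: 330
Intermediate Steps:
K = 6 (K = 6 + 0*(-⅕) = 6 + 0 = 6)
(v*(-10))*(3 - K) = (11*(-10))*(3 - 1*6) = -110*(3 - 6) = -110*(-3) = 330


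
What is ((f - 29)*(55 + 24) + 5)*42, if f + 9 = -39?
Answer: -255276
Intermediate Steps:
f = -48 (f = -9 - 39 = -48)
((f - 29)*(55 + 24) + 5)*42 = ((-48 - 29)*(55 + 24) + 5)*42 = (-77*79 + 5)*42 = (-6083 + 5)*42 = -6078*42 = -255276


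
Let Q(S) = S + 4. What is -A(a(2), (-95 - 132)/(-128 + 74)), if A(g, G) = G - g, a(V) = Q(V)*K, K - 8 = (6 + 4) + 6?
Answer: 7549/54 ≈ 139.80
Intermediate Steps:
K = 24 (K = 8 + ((6 + 4) + 6) = 8 + (10 + 6) = 8 + 16 = 24)
Q(S) = 4 + S
a(V) = 96 + 24*V (a(V) = (4 + V)*24 = 96 + 24*V)
-A(a(2), (-95 - 132)/(-128 + 74)) = -((-95 - 132)/(-128 + 74) - (96 + 24*2)) = -(-227/(-54) - (96 + 48)) = -(-227*(-1/54) - 1*144) = -(227/54 - 144) = -1*(-7549/54) = 7549/54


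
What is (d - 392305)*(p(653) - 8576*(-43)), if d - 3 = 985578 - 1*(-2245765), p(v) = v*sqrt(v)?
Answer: 1046947471488 + 1853893773*sqrt(653) ≈ 1.0943e+12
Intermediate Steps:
p(v) = v**(3/2)
d = 3231346 (d = 3 + (985578 - 1*(-2245765)) = 3 + (985578 + 2245765) = 3 + 3231343 = 3231346)
(d - 392305)*(p(653) - 8576*(-43)) = (3231346 - 392305)*(653**(3/2) - 8576*(-43)) = 2839041*(653*sqrt(653) + 368768) = 2839041*(368768 + 653*sqrt(653)) = 1046947471488 + 1853893773*sqrt(653)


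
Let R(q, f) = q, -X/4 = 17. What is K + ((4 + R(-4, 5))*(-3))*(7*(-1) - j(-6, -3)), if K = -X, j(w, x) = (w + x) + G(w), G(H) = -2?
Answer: 68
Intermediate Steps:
X = -68 (X = -4*17 = -68)
j(w, x) = -2 + w + x (j(w, x) = (w + x) - 2 = -2 + w + x)
K = 68 (K = -1*(-68) = 68)
K + ((4 + R(-4, 5))*(-3))*(7*(-1) - j(-6, -3)) = 68 + ((4 - 4)*(-3))*(7*(-1) - (-2 - 6 - 3)) = 68 + (0*(-3))*(-7 - 1*(-11)) = 68 + 0*(-7 + 11) = 68 + 0*4 = 68 + 0 = 68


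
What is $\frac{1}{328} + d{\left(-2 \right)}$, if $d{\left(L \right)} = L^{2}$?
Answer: $\frac{1313}{328} \approx 4.0031$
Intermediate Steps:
$\frac{1}{328} + d{\left(-2 \right)} = \frac{1}{328} + \left(-2\right)^{2} = \frac{1}{328} + 4 = \frac{1313}{328}$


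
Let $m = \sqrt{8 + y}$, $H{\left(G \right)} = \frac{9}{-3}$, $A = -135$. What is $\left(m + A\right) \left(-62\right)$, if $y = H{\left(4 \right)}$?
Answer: $8370 - 62 \sqrt{5} \approx 8231.4$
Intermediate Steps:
$H{\left(G \right)} = -3$ ($H{\left(G \right)} = 9 \left(- \frac{1}{3}\right) = -3$)
$y = -3$
$m = \sqrt{5}$ ($m = \sqrt{8 - 3} = \sqrt{5} \approx 2.2361$)
$\left(m + A\right) \left(-62\right) = \left(\sqrt{5} - 135\right) \left(-62\right) = \left(-135 + \sqrt{5}\right) \left(-62\right) = 8370 - 62 \sqrt{5}$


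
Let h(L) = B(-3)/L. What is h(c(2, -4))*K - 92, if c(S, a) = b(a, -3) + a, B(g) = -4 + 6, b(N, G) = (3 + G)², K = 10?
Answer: -97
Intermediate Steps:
B(g) = 2
c(S, a) = a (c(S, a) = (3 - 3)² + a = 0² + a = 0 + a = a)
h(L) = 2/L
h(c(2, -4))*K - 92 = (2/(-4))*10 - 92 = (2*(-¼))*10 - 92 = -½*10 - 92 = -5 - 92 = -97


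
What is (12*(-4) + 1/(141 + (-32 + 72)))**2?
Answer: 75463969/32761 ≈ 2303.5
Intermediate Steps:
(12*(-4) + 1/(141 + (-32 + 72)))**2 = (-48 + 1/(141 + 40))**2 = (-48 + 1/181)**2 = (-8687/181)**2 = 75463969/32761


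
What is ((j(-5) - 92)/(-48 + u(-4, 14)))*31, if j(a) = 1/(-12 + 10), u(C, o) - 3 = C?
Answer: 5735/98 ≈ 58.520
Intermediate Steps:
u(C, o) = 3 + C
j(a) = -1/2 (j(a) = 1/(-2) = -1/2)
((j(-5) - 92)/(-48 + u(-4, 14)))*31 = ((-1/2 - 92)/(-48 + (3 - 4)))*31 = -185/(2*(-48 - 1))*31 = -185/2/(-49)*31 = -185/2*(-1/49)*31 = (185/98)*31 = 5735/98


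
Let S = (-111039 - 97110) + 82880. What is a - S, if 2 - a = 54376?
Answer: 70895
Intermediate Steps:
a = -54374 (a = 2 - 1*54376 = 2 - 54376 = -54374)
S = -125269 (S = -208149 + 82880 = -125269)
a - S = -54374 - 1*(-125269) = -54374 + 125269 = 70895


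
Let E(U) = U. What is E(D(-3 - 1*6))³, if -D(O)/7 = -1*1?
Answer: 343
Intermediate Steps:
D(O) = 7 (D(O) = -(-7) = -7*(-1) = 7)
E(D(-3 - 1*6))³ = 7³ = 343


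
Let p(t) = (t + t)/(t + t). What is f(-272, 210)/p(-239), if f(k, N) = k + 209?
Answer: -63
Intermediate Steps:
p(t) = 1 (p(t) = (2*t)/((2*t)) = (2*t)*(1/(2*t)) = 1)
f(k, N) = 209 + k
f(-272, 210)/p(-239) = (209 - 272)/1 = -63*1 = -63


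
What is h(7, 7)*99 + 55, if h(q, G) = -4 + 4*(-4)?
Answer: -1925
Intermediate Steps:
h(q, G) = -20 (h(q, G) = -4 - 16 = -20)
h(7, 7)*99 + 55 = -20*99 + 55 = -1980 + 55 = -1925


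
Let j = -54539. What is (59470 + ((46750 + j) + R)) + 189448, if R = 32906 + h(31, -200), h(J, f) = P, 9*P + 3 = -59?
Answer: 2466253/9 ≈ 2.7403e+5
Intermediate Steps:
P = -62/9 (P = -⅓ + (⅑)*(-59) = -⅓ - 59/9 = -62/9 ≈ -6.8889)
h(J, f) = -62/9
R = 296092/9 (R = 32906 - 62/9 = 296092/9 ≈ 32899.)
(59470 + ((46750 + j) + R)) + 189448 = (59470 + ((46750 - 54539) + 296092/9)) + 189448 = (59470 + (-7789 + 296092/9)) + 189448 = (59470 + 225991/9) + 189448 = 761221/9 + 189448 = 2466253/9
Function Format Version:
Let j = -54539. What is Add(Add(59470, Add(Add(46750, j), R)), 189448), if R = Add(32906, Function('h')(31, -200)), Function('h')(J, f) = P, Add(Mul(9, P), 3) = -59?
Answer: Rational(2466253, 9) ≈ 2.7403e+5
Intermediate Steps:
P = Rational(-62, 9) (P = Add(Rational(-1, 3), Mul(Rational(1, 9), -59)) = Add(Rational(-1, 3), Rational(-59, 9)) = Rational(-62, 9) ≈ -6.8889)
Function('h')(J, f) = Rational(-62, 9)
R = Rational(296092, 9) (R = Add(32906, Rational(-62, 9)) = Rational(296092, 9) ≈ 32899.)
Add(Add(59470, Add(Add(46750, j), R)), 189448) = Add(Add(59470, Add(Add(46750, -54539), Rational(296092, 9))), 189448) = Add(Add(59470, Add(-7789, Rational(296092, 9))), 189448) = Add(Add(59470, Rational(225991, 9)), 189448) = Add(Rational(761221, 9), 189448) = Rational(2466253, 9)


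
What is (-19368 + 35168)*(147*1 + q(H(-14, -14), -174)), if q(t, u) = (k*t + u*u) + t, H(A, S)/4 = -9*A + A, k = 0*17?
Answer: 487761800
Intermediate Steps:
k = 0
H(A, S) = -32*A (H(A, S) = 4*(-9*A + A) = 4*(-8*A) = -32*A)
q(t, u) = t + u² (q(t, u) = (0*t + u*u) + t = (0 + u²) + t = u² + t = t + u²)
(-19368 + 35168)*(147*1 + q(H(-14, -14), -174)) = (-19368 + 35168)*(147*1 + (-32*(-14) + (-174)²)) = 15800*(147 + (448 + 30276)) = 15800*(147 + 30724) = 15800*30871 = 487761800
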